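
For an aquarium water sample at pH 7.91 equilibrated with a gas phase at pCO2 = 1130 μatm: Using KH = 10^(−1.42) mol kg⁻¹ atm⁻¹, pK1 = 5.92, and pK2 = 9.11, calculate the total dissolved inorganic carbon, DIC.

DIC = 4.51 mmol/kg

[CO2*] = KH · pCO2 = 10^(−1.42) × 1130×10^-6 = 4.296×10^-5 mol/kg
α₀ = 1/(1 + K1/[H⁺] + K1K2/[H⁺]²) = 1/(1 + 10^+1.99 + 10^+0.79) = 0.009534
DIC = [CO2*]/α₀ = 4.296×10^-5 / 0.009534 = 4.51 mmol/kg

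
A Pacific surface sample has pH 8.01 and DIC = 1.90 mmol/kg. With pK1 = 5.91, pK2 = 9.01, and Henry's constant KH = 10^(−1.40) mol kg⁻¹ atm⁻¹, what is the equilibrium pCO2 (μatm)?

α₀ = 1 / (1 + K1/[H⁺] + K1K2/[H⁺]²) = 1 / (1 + 10^+2.10 + 10^+1.10)
   = 1 / (1 + 125.89 + 12.589) = 1/139.48 = 0.007169
[CO2*] = α₀ × DIC = 0.007169 × 1.90 = 0.01362 mmol/kg = 13.62 μmol/kg
pCO2 = [CO2*]/KH = 1.362×10^-5 / 3.981×10^-2 = 342 μatm

pCO2 = 342 μatm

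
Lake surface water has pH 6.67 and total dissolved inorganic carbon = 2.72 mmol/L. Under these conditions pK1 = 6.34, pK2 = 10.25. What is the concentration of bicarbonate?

α₁ = 1 / (1 + [H⁺]/K1 + K2/[H⁺]) = 1 / (1 + 10^-0.33 + 10^-3.58)
   = 1 / (1 + 0.46774 + 0.00026303) = 1/1.4680 = 0.6812
[HCO3⁻] = α₁ × DIC = 0.6812 × 2.72 = 1.85 mmol/L

[HCO3⁻] = 1.85 mmol/L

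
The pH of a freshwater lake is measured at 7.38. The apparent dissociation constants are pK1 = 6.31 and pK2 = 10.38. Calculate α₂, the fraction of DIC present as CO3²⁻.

α₂ = 0.000921

α₂ = 1 / (1 + [H⁺]/K2 + [H⁺]²/(K1K2)) = 1 / (1 + 10^+3.00 + 10^+1.93)
   = 1 / (1 + 1000.0 + 85.114) = 1/1086.1 = 0.0009207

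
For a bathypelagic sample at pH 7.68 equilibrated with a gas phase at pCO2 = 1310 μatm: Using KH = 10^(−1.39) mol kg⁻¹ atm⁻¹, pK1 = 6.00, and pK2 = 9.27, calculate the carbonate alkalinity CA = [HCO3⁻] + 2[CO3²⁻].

[CO2*] = KH · pCO2 = 10^(−1.39) × 1310×10^-6 = 5.337×10^-5 mol/kg
α₀ = 1/(1 + K1/[H⁺] + K1K2/[H⁺]²) = 1/(1 + 10^+1.68 + 10^+0.09) = 0.01996
DIC = [CO2*]/α₀ = 5.337×10^-5 / 0.01996 = 2.673 mmol/kg
CA = (α₁ + 2α₂)·DIC = (0.9555 + 2×0.02456) × 2.673 = 2.69 mmol/kg

CA = 2.69 mmol/kg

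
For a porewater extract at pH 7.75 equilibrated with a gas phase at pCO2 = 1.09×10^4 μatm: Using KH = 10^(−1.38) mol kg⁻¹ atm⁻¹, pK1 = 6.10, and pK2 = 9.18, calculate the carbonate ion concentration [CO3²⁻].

[CO2*] = KH · pCO2 = 10^(−1.38) × 1.09×10^4×10^-6 = 4.544×10^-4 mol/kg
α₀ = 1/(1 + K1/[H⁺] + K1K2/[H⁺]²) = 1/(1 + 10^+1.65 + 10^+0.22) = 0.02113
DIC = [CO2*]/α₀ = 4.544×10^-4 / 0.02113 = 21.51 mmol/kg
[CO3²⁻] = α₂·DIC; α₂ = 0.03507, so [CO3²⁻] = 0.03507 × 21.51 = 0.754 mmol/kg

[CO3²⁻] = 0.754 mmol/kg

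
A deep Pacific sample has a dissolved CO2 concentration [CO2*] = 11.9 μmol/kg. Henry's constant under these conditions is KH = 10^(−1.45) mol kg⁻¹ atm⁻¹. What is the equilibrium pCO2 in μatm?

pCO2 = 335 μatm

KH = 10^(−1.45) = 3.548×10^-2 mol kg⁻¹ atm⁻¹
pCO2 = [CO2*]/KH = 11.9×10^-6 / 3.548×10^-2 = 3.35×10^-4 atm = 335 μatm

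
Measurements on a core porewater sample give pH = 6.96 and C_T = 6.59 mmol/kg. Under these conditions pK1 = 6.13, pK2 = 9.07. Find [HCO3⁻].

[HCO3⁻] = 5.70 mmol/kg

α₁ = 1 / (1 + [H⁺]/K1 + K2/[H⁺]) = 1 / (1 + 10^-0.83 + 10^-2.11)
   = 1 / (1 + 0.14791 + 0.0077625) = 1/1.1557 = 0.8653
[HCO3⁻] = α₁ × DIC = 0.8653 × 6.59 = 5.70 mmol/kg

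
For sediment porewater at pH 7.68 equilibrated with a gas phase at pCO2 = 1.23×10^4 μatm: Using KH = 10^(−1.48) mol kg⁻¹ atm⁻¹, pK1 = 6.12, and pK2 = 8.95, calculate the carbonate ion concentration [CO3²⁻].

[CO2*] = KH · pCO2 = 10^(−1.48) × 1.23×10^4×10^-6 = 4.073×10^-4 mol/kg
α₀ = 1/(1 + K1/[H⁺] + K1K2/[H⁺]²) = 1/(1 + 10^+1.56 + 10^+0.29) = 0.02547
DIC = [CO2*]/α₀ = 4.073×10^-4 / 0.02547 = 15.99 mmol/kg
[CO3²⁻] = α₂·DIC; α₂ = 0.04967, so [CO3²⁻] = 0.04967 × 15.99 = 0.794 mmol/kg

[CO3²⁻] = 0.794 mmol/kg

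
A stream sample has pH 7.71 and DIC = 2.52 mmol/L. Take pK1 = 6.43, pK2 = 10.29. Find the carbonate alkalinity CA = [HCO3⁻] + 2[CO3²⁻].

CA = [HCO3⁻] + 2[CO3²⁻] = (α₁ + 2α₂)·DIC
At pH 7.71: [H⁺]/K1 = 10^-1.28 = 0.052481, K2/[H⁺] = 10^-2.58 = 0.0026303
α₁ = 1/(1 + 0.052481 + 0.0026303) = 1/1.0551 = 0.9478; α₂ = α₁·K2/[H⁺] = 0.002493
α₁ + 2α₂ = 0.9528
CA = 0.9528 × 2.52 = 2.40 mmol/L

CA = 2.40 mmol/L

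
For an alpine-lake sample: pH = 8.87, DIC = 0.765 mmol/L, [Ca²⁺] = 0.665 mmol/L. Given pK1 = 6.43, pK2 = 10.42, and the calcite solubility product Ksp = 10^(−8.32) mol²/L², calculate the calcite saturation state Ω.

Ω = 2.90

α₂ = 1 / (1 + [H⁺]/K2 + [H⁺]²/(K1K2)) = 1 / (1 + 10^+1.55 + 10^-0.89)
   = 1 / (1 + 35.481 + 0.12882) = 1/36.610 = 0.02731
[CO3²⁻] = α₂ × DIC = 0.02731 × 0.765 = 0.02090 mmol/L
Ksp = 10^(−8.32) = 4.786×10^-9
Ω = [Ca²⁺][CO3²⁻]/Ksp = (0.665×10^-3)(2.090×10^-5) / 4.786×10^-9 = 2.90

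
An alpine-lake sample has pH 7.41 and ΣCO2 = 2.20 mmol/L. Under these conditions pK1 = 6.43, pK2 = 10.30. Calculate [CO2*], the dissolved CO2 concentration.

[CO2*] = 0.208 mmol/L

α₀ = 1 / (1 + K1/[H⁺] + K1K2/[H⁺]²) = 1 / (1 + 10^+0.98 + 10^-1.91)
   = 1 / (1 + 9.5499 + 0.012303) = 1/10.562 = 0.09468
[CO2*] = α₀ × DIC = 0.09468 × 2.20 = 0.208 mmol/L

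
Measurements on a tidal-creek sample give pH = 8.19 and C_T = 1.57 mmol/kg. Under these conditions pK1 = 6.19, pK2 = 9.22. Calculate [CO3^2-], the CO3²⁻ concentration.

[CO3²⁻] = 0.133 mmol/kg

α₂ = 1 / (1 + [H⁺]/K2 + [H⁺]²/(K1K2)) = 1 / (1 + 10^+1.03 + 10^-0.97)
   = 1 / (1 + 10.715 + 0.10715) = 1/11.822 = 0.08459
[CO3²⁻] = α₂ × DIC = 0.08459 × 1.57 = 0.133 mmol/kg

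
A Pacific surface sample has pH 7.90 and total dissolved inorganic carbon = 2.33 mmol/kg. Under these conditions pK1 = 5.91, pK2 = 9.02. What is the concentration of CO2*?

[CO2*] = 0.0220 mmol/kg

α₀ = 1 / (1 + K1/[H⁺] + K1K2/[H⁺]²) = 1 / (1 + 10^+1.99 + 10^+0.87)
   = 1 / (1 + 97.724 + 7.4131) = 1/106.14 = 0.009422
[CO2*] = α₀ × DIC = 0.009422 × 2.33 = 0.0220 mmol/kg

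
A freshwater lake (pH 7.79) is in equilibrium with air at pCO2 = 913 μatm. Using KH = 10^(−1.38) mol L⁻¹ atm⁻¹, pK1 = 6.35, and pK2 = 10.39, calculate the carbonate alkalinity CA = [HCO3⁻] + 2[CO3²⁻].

CA = 1.05 mmol/L

[CO2*] = KH · pCO2 = 10^(−1.38) × 913×10^-6 = 3.806×10^-5 mol/L
α₀ = 1/(1 + K1/[H⁺] + K1K2/[H⁺]²) = 1/(1 + 10^+1.44 + 10^-1.16) = 0.03495
DIC = [CO2*]/α₀ = 3.806×10^-5 / 0.03495 = 1.089 mmol/L
CA = (α₁ + 2α₂)·DIC = (0.9626 + 2×0.002418) × 1.089 = 1.05 mmol/L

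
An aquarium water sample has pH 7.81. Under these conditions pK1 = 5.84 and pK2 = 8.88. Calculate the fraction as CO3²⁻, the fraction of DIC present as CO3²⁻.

α₂ = 0.0777

α₂ = 1 / (1 + [H⁺]/K2 + [H⁺]²/(K1K2)) = 1 / (1 + 10^+1.07 + 10^-0.90)
   = 1 / (1 + 11.749 + 0.12589) = 1/12.875 = 0.07767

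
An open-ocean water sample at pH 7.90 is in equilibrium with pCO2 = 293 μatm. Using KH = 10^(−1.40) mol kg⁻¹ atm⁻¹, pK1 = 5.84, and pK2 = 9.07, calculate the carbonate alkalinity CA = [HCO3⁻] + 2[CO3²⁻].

[CO2*] = KH · pCO2 = 10^(−1.40) × 293×10^-6 = 1.166×10^-5 mol/kg
α₀ = 1/(1 + K1/[H⁺] + K1K2/[H⁺]²) = 1/(1 + 10^+2.06 + 10^+0.89) = 0.008092
DIC = [CO2*]/α₀ = 1.166×10^-5 / 0.008092 = 1.441 mmol/kg
CA = (α₁ + 2α₂)·DIC = (0.9291 + 2×0.06281) × 1.441 = 1.52 mmol/kg

CA = 1.52 mmol/kg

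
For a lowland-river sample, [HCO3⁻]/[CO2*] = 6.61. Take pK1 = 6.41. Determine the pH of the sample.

From K1 = [H⁺][HCO3⁻]/[CO2*]:  pH = pK1 + log₁₀([HCO3⁻]/[CO2*])
log₁₀(6.61) = +0.820
pH = 6.41 + (+0.820) = 7.23

pH = 7.23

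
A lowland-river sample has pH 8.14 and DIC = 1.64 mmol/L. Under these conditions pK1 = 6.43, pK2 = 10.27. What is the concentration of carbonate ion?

[CO3²⁻] = 11.8 μmol/L

α₂ = 1 / (1 + [H⁺]/K2 + [H⁺]²/(K1K2)) = 1 / (1 + 10^+2.13 + 10^+0.42)
   = 1 / (1 + 134.90 + 2.6303) = 1/138.53 = 0.007219
[CO3²⁻] = α₂ × DIC = 0.007219 × 1.64 = 0.0118 mmol/L = 11.8 μmol/L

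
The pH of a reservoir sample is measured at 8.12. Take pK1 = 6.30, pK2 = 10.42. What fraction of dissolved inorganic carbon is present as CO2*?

α₀ = 1 / (1 + K1/[H⁺] + K1K2/[H⁺]²) = 1 / (1 + 10^+1.82 + 10^-0.48)
   = 1 / (1 + 66.069 + 0.33113) = 1/67.400 = 0.01484

α₀ = 0.0148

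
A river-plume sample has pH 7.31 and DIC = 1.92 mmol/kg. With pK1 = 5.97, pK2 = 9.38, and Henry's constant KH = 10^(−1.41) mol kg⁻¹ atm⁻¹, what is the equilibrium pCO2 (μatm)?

pCO2 = 2140 μatm

α₀ = 1 / (1 + K1/[H⁺] + K1K2/[H⁺]²) = 1 / (1 + 10^+1.34 + 10^-0.73)
   = 1 / (1 + 21.878 + 0.18621) = 1/23.064 = 0.04336
[CO2*] = α₀ × DIC = 0.04336 × 1.92 = 0.08325 mmol/kg
pCO2 = [CO2*]/KH = 8.325×10^-5 / 3.890×10^-2 = 2140 μatm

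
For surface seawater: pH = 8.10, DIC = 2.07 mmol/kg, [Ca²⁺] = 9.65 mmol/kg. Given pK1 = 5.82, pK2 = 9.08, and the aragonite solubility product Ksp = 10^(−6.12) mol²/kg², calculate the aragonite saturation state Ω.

α₂ = 1 / (1 + [H⁺]/K2 + [H⁺]²/(K1K2)) = 1 / (1 + 10^+0.98 + 10^-1.30)
   = 1 / (1 + 9.5499 + 0.050119) = 1/10.600 = 0.09434
[CO3²⁻] = α₂ × DIC = 0.09434 × 2.07 = 0.1953 mmol/kg
Ksp = 10^(−6.12) = 7.586×10^-7
Ω = [Ca²⁺][CO3²⁻]/Ksp = (9.65×10^-3)(1.953×10^-4) / 7.586×10^-7 = 2.48

Ω = 2.48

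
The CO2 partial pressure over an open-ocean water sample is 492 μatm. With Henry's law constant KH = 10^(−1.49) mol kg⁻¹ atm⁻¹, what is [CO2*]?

[CO2*] = 15.9 μmol/kg

KH = 10^(−1.49) = 3.236×10^-2 mol kg⁻¹ atm⁻¹
[CO2*] = KH · pCO2 = 3.236×10^-2 × 492×10^-6 atm = 1.59×10^-5 mol/kg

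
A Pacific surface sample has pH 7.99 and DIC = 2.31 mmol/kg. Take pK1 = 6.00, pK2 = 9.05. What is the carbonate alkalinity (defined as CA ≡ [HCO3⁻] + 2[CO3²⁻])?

CA = 2.47 mmol/kg

CA = [HCO3⁻] + 2[CO3²⁻] = (α₁ + 2α₂)·DIC
At pH 7.99: [H⁺]/K1 = 10^-1.99 = 0.010233, K2/[H⁺] = 10^-1.06 = 0.087096
α₁ = 1/(1 + 0.010233 + 0.087096) = 1/1.0973 = 0.9113; α₂ = α₁·K2/[H⁺] = 0.07937
α₁ + 2α₂ = 1.0700
CA = 1.0700 × 2.31 = 2.47 mmol/kg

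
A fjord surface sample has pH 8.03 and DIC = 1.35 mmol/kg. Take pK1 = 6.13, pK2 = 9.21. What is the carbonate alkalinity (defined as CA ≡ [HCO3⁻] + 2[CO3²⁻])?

CA = 1.42 mmol/kg

CA = [HCO3⁻] + 2[CO3²⁻] = (α₁ + 2α₂)·DIC
At pH 8.03: [H⁺]/K1 = 10^-1.90 = 0.012589, K2/[H⁺] = 10^-1.18 = 0.066069
α₁ = 1/(1 + 0.012589 + 0.066069) = 1/1.0787 = 0.9271; α₂ = α₁·K2/[H⁺] = 0.06125
α₁ + 2α₂ = 1.0496
CA = 1.0496 × 1.35 = 1.42 mmol/kg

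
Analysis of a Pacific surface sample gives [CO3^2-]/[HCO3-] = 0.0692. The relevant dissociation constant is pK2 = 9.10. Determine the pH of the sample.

pH = 7.94

From K2 = [H⁺][CO3^2-]/[HCO3-]:  pH = pK2 + log₁₀([CO3^2-]/[HCO3-])
log₁₀(0.0692) = -1.160
pH = 9.10 + (-1.160) = 7.94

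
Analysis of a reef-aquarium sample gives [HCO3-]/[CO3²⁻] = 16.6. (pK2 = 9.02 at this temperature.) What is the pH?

pH = 7.80

From K2 = [H⁺][CO3²⁻]/[HCO3-]:  pH = pK2 − log₁₀([HCO3-]/[CO3²⁻])
log₁₀(16.6) = +1.220
pH = 9.02 − (+1.220) = 7.80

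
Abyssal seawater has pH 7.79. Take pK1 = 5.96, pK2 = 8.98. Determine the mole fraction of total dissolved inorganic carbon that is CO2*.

α₀ = 1 / (1 + K1/[H⁺] + K1K2/[H⁺]²) = 1 / (1 + 10^+1.83 + 10^+0.64)
   = 1 / (1 + 67.608 + 4.3652) = 1/72.973 = 0.01370

α₀ = 0.0137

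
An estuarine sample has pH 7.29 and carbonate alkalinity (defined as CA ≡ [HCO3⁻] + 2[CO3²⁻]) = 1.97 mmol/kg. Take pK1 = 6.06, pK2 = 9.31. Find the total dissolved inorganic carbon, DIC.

CA = [HCO3⁻] + 2[CO3²⁻] = (α₁ + 2α₂)·DIC
At pH 7.29: [H⁺]/K1 = 10^-1.23 = 0.058884, K2/[H⁺] = 10^-2.02 = 0.0095499
α₁ = 1/(1 + 0.058884 + 0.0095499) = 1/1.0684 = 0.9359; α₂ = α₁·K2/[H⁺] = 0.008938
α₁ + 2α₂ = 0.9538
DIC = CA / (α₁ + 2α₂) = 1.97 / 0.9538 = 2.07 mmol/kg

DIC = 2.07 mmol/kg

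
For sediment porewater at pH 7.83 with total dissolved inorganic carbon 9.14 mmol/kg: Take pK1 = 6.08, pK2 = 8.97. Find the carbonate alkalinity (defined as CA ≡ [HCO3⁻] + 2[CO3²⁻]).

CA = 9.60 mmol/kg

CA = [HCO3⁻] + 2[CO3²⁻] = (α₁ + 2α₂)·DIC
At pH 7.83: [H⁺]/K1 = 10^-1.75 = 0.017783, K2/[H⁺] = 10^-1.14 = 0.072444
α₁ = 1/(1 + 0.017783 + 0.072444) = 1/1.0902 = 0.9172; α₂ = α₁·K2/[H⁺] = 0.06645
α₁ + 2α₂ = 1.0501
CA = 1.0501 × 9.14 = 9.60 mmol/kg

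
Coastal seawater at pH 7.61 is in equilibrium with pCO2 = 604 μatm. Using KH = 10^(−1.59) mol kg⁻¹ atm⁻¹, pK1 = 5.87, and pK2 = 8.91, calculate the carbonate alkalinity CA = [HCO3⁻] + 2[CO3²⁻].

[CO2*] = KH · pCO2 = 10^(−1.59) × 604×10^-6 = 1.553×10^-5 mol/kg
α₀ = 1/(1 + K1/[H⁺] + K1K2/[H⁺]²) = 1/(1 + 10^+1.74 + 10^+0.44) = 0.01703
DIC = [CO2*]/α₀ = 1.553×10^-5 / 0.01703 = 0.9115 mmol/kg
CA = (α₁ + 2α₂)·DIC = (0.9361 + 2×0.04691) × 0.9115 = 0.939 mmol/kg

CA = 0.939 mmol/kg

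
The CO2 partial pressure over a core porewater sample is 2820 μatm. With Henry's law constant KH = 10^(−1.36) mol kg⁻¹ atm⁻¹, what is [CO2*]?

KH = 10^(−1.36) = 4.365×10^-2 mol kg⁻¹ atm⁻¹
[CO2*] = KH · pCO2 = 4.365×10^-2 × 2820×10^-6 atm = 1.23×10^-4 mol/kg

[CO2*] = 123 μmol/kg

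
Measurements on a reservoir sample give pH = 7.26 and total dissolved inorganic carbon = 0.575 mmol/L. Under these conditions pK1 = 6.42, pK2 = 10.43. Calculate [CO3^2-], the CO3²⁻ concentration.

α₂ = 1 / (1 + [H⁺]/K2 + [H⁺]²/(K1K2)) = 1 / (1 + 10^+3.17 + 10^+2.33)
   = 1 / (1 + 1479.1 + 213.80) = 1/1693.9 = 0.0005904
[CO3²⁻] = α₂ × DIC = 0.0005904 × 0.575 = 0.000339 mmol/L = 0.339 μmol/L

[CO3²⁻] = 0.339 μmol/L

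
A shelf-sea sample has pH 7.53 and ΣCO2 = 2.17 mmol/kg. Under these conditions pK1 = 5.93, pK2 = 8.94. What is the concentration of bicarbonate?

α₁ = 1 / (1 + [H⁺]/K1 + K2/[H⁺]) = 1 / (1 + 10^-1.60 + 10^-1.41)
   = 1 / (1 + 0.025119 + 0.038905) = 1/1.0640 = 0.9398
[HCO3⁻] = α₁ × DIC = 0.9398 × 2.17 = 2.04 mmol/kg

[HCO3⁻] = 2.04 mmol/kg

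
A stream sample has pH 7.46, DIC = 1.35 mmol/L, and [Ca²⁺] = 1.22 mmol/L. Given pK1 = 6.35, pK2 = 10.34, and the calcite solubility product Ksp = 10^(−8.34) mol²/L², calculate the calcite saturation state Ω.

Ω = 0.440

α₂ = 1 / (1 + [H⁺]/K2 + [H⁺]²/(K1K2)) = 1 / (1 + 10^+2.88 + 10^+1.77)
   = 1 / (1 + 758.58 + 58.884) = 1/818.46 = 0.001222
[CO3²⁻] = α₂ × DIC = 0.001222 × 1.35 = 0.001649 mmol/L = 1.649 μmol/L
Ksp = 10^(−8.34) = 4.571×10^-9
Ω = [Ca²⁺][CO3²⁻]/Ksp = (1.22×10^-3)(1.649×10^-6) / 4.571×10^-9 = 0.440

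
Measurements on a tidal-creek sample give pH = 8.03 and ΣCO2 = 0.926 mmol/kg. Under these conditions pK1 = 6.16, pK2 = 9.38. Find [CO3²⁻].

[CO3²⁻] = 0.0391 mmol/kg

α₂ = 1 / (1 + [H⁺]/K2 + [H⁺]²/(K1K2)) = 1 / (1 + 10^+1.35 + 10^-0.52)
   = 1 / (1 + 22.387 + 0.30200) = 1/23.689 = 0.04221
[CO3²⁻] = α₂ × DIC = 0.04221 × 0.926 = 0.0391 mmol/kg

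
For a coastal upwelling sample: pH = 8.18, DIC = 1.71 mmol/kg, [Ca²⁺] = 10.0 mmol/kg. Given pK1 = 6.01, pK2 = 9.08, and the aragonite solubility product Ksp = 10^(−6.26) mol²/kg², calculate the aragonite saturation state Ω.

α₂ = 1 / (1 + [H⁺]/K2 + [H⁺]²/(K1K2)) = 1 / (1 + 10^+0.90 + 10^-1.27)
   = 1 / (1 + 7.9433 + 0.053703) = 1/8.9970 = 0.1111
[CO3²⁻] = α₂ × DIC = 0.1111 × 1.71 = 0.1901 mmol/kg
Ksp = 10^(−6.26) = 5.495×10^-7
Ω = [Ca²⁺][CO3²⁻]/Ksp = (10.0×10^-3)(1.901×10^-4) / 5.495×10^-7 = 3.46

Ω = 3.46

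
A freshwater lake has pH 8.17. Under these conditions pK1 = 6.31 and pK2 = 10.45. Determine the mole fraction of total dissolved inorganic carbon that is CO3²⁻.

α₂ = 0.00515

α₂ = 1 / (1 + [H⁺]/K2 + [H⁺]²/(K1K2)) = 1 / (1 + 10^+2.28 + 10^+0.42)
   = 1 / (1 + 190.55 + 2.6303) = 1/194.18 = 0.005150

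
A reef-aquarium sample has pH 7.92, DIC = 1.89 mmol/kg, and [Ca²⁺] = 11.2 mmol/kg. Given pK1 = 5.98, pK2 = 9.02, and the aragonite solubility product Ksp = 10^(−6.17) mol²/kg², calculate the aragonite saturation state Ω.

α₂ = 1 / (1 + [H⁺]/K2 + [H⁺]²/(K1K2)) = 1 / (1 + 10^+1.10 + 10^-0.84)
   = 1 / (1 + 12.589 + 0.14454) = 1/13.734 = 0.07281
[CO3²⁻] = α₂ × DIC = 0.07281 × 1.89 = 0.1376 mmol/kg
Ksp = 10^(−6.17) = 6.761×10^-7
Ω = [Ca²⁺][CO3²⁻]/Ksp = (11.2×10^-3)(1.376×10^-4) / 6.761×10^-7 = 2.28

Ω = 2.28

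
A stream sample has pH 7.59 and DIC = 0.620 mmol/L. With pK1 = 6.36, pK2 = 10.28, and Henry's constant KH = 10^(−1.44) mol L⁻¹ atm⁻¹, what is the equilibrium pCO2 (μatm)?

pCO2 = 948 μatm

α₀ = 1 / (1 + K1/[H⁺] + K1K2/[H⁺]²) = 1 / (1 + 10^+1.23 + 10^-1.46)
   = 1 / (1 + 16.982 + 0.034674) = 1/18.017 = 0.05550
[CO2*] = α₀ × DIC = 0.05550 × 0.620 = 0.03441 mmol/L
pCO2 = [CO2*]/KH = 3.441×10^-5 / 3.631×10^-2 = 948 μatm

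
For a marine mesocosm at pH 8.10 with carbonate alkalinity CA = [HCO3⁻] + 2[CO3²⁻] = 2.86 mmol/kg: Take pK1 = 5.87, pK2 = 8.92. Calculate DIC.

DIC = 2.54 mmol/kg

CA = [HCO3⁻] + 2[CO3²⁻] = (α₁ + 2α₂)·DIC
At pH 8.10: [H⁺]/K1 = 10^-2.23 = 0.0058884, K2/[H⁺] = 10^-0.82 = 0.15136
α₁ = 1/(1 + 0.0058884 + 0.15136) = 1/1.1572 = 0.8641; α₂ = α₁·K2/[H⁺] = 0.1308
α₁ + 2α₂ = 1.1257
DIC = CA / (α₁ + 2α₂) = 2.86 / 1.1257 = 2.54 mmol/kg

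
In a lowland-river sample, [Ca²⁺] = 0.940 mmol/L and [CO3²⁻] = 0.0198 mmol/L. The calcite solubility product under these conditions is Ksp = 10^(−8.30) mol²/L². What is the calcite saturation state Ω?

Ksp = 10^(−8.30) = 5.012×10^-9
Ω = [Ca²⁺][CO3²⁻]/Ksp = (0.940×10^-3)(0.0198×10^-3) / 5.012×10^-9 = 3.71

Ω = 3.71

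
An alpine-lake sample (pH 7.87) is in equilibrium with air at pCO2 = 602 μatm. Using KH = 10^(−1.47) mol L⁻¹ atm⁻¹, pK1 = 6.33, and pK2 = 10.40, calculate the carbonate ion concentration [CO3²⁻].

[CO2*] = KH · pCO2 = 10^(−1.47) × 602×10^-6 = 2.040×10^-5 mol/L
α₀ = 1/(1 + K1/[H⁺] + K1K2/[H⁺]²) = 1/(1 + 10^+1.54 + 10^-0.99) = 0.02795
DIC = [CO2*]/α₀ = 2.040×10^-5 / 0.02795 = 0.7298 mmol/L
[CO3²⁻] = α₂·DIC; α₂ = 0.002860, so [CO3²⁻] = 0.002860 × 0.7298 = 0.00209 mmol/L = 2.09 μmol/L

[CO3²⁻] = 2.09 μmol/L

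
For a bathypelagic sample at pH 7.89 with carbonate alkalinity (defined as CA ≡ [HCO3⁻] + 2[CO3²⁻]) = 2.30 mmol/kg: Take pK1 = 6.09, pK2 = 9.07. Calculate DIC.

DIC = 2.20 mmol/kg

CA = [HCO3⁻] + 2[CO3²⁻] = (α₁ + 2α₂)·DIC
At pH 7.89: [H⁺]/K1 = 10^-1.80 = 0.015849, K2/[H⁺] = 10^-1.18 = 0.066069
α₁ = 1/(1 + 0.015849 + 0.066069) = 1/1.0819 = 0.9243; α₂ = α₁·K2/[H⁺] = 0.06107
α₁ + 2α₂ = 1.0464
DIC = CA / (α₁ + 2α₂) = 2.30 / 1.0464 = 2.20 mmol/kg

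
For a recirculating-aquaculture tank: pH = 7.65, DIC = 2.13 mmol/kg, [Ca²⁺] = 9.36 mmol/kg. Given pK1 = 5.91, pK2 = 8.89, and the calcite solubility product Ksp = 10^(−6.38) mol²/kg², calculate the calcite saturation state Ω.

Ω = 2.56

α₂ = 1 / (1 + [H⁺]/K2 + [H⁺]²/(K1K2)) = 1 / (1 + 10^+1.24 + 10^-0.50)
   = 1 / (1 + 17.378 + 0.31623) = 1/18.694 = 0.05349
[CO3²⁻] = α₂ × DIC = 0.05349 × 2.13 = 0.1139 mmol/kg
Ksp = 10^(−6.38) = 4.169×10^-7
Ω = [Ca²⁺][CO3²⁻]/Ksp = (9.36×10^-3)(1.139×10^-4) / 4.169×10^-7 = 2.56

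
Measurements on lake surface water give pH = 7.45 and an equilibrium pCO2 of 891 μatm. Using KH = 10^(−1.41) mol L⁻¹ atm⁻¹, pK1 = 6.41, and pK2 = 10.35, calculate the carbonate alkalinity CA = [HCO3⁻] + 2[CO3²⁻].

[CO2*] = KH · pCO2 = 10^(−1.41) × 891×10^-6 = 3.466×10^-5 mol/L
α₀ = 1/(1 + K1/[H⁺] + K1K2/[H⁺]²) = 1/(1 + 10^+1.04 + 10^-1.86) = 0.08348
DIC = [CO2*]/α₀ = 3.466×10^-5 / 0.08348 = 0.4152 mmol/L
CA = (α₁ + 2α₂)·DIC = (0.9154 + 2×0.001152) × 0.4152 = 0.381 mmol/L

CA = 0.381 mmol/L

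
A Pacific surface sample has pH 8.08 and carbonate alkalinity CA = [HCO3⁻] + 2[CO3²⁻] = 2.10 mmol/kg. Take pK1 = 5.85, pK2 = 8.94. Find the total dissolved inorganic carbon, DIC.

CA = [HCO3⁻] + 2[CO3²⁻] = (α₁ + 2α₂)·DIC
At pH 8.08: [H⁺]/K1 = 10^-2.23 = 0.0058884, K2/[H⁺] = 10^-0.86 = 0.13804
α₁ = 1/(1 + 0.0058884 + 0.13804) = 1/1.1439 = 0.8742; α₂ = α₁·K2/[H⁺] = 0.1207
α₁ + 2α₂ = 1.1155
DIC = CA / (α₁ + 2α₂) = 2.10 / 1.1155 = 1.88 mmol/kg

DIC = 1.88 mmol/kg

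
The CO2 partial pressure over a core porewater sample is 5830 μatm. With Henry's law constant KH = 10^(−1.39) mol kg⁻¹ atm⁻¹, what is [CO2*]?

[CO2*] = 238 μmol/kg

KH = 10^(−1.39) = 4.074×10^-2 mol kg⁻¹ atm⁻¹
[CO2*] = KH · pCO2 = 4.074×10^-2 × 5830×10^-6 atm = 2.38×10^-4 mol/kg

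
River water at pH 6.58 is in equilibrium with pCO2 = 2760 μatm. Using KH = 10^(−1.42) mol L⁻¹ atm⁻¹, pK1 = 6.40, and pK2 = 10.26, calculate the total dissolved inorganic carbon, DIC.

DIC = 0.264 mmol/L

[CO2*] = KH · pCO2 = 10^(−1.42) × 2760×10^-6 = 1.049×10^-4 mol/L
α₀ = 1/(1 + K1/[H⁺] + K1K2/[H⁺]²) = 1/(1 + 10^+0.18 + 10^-3.50) = 0.3978
DIC = [CO2*]/α₀ = 1.049×10^-4 / 0.3978 = 0.264 mmol/L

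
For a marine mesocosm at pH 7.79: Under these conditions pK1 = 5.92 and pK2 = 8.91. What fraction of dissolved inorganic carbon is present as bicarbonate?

α₁ = 1 / (1 + [H⁺]/K1 + K2/[H⁺]) = 1 / (1 + 10^-1.87 + 10^-1.12)
   = 1 / (1 + 0.013490 + 0.075858) = 1/1.0893 = 0.9180

α₁ = 0.918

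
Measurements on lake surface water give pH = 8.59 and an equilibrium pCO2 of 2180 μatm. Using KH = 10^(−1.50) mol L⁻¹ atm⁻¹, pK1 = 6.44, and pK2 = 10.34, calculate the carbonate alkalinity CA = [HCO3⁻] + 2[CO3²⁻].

[CO2*] = KH · pCO2 = 10^(−1.50) × 2180×10^-6 = 6.894×10^-5 mol/L
α₀ = 1/(1 + K1/[H⁺] + K1K2/[H⁺]²) = 1/(1 + 10^+2.15 + 10^+0.40) = 0.006908
DIC = [CO2*]/α₀ = 6.894×10^-5 / 0.006908 = 9.980 mmol/L
CA = (α₁ + 2α₂)·DIC = (0.9757 + 2×0.01735) × 9.980 = 10.1 mmol/L

CA = 10.1 mmol/L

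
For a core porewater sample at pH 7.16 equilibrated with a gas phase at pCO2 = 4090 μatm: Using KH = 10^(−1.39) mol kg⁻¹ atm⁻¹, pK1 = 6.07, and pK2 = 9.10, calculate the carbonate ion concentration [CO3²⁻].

[CO2*] = KH · pCO2 = 10^(−1.39) × 4090×10^-6 = 1.666×10^-4 mol/kg
α₀ = 1/(1 + K1/[H⁺] + K1K2/[H⁺]²) = 1/(1 + 10^+1.09 + 10^-0.85) = 0.07438
DIC = [CO2*]/α₀ = 1.666×10^-4 / 0.07438 = 2.240 mmol/kg
[CO3²⁻] = α₂·DIC; α₂ = 0.01051, so [CO3²⁻] = 0.01051 × 2.240 = 0.0235 mmol/kg

[CO3²⁻] = 0.0235 mmol/kg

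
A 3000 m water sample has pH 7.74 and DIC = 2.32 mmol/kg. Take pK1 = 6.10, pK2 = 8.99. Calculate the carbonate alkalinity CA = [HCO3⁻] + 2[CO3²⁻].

CA = 2.39 mmol/kg

CA = [HCO3⁻] + 2[CO3²⁻] = (α₁ + 2α₂)·DIC
At pH 7.74: [H⁺]/K1 = 10^-1.64 = 0.022909, K2/[H⁺] = 10^-1.25 = 0.056234
α₁ = 1/(1 + 0.022909 + 0.056234) = 1/1.0791 = 0.9267; α₂ = α₁·K2/[H⁺] = 0.05211
α₁ + 2α₂ = 1.0309
CA = 1.0309 × 2.32 = 2.39 mmol/kg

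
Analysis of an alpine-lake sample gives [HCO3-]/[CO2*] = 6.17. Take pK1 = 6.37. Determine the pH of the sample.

From K1 = [H⁺][HCO3-]/[CO2*]:  pH = pK1 + log₁₀([HCO3-]/[CO2*])
log₁₀(6.17) = +0.790
pH = 6.37 + (+0.790) = 7.16

pH = 7.16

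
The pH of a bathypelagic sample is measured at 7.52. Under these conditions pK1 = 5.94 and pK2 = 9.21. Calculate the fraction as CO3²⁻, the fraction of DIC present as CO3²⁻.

α₂ = 0.0195

α₂ = 1 / (1 + [H⁺]/K2 + [H⁺]²/(K1K2)) = 1 / (1 + 10^+1.69 + 10^+0.11)
   = 1 / (1 + 48.978 + 1.2882) = 1/51.266 = 0.01951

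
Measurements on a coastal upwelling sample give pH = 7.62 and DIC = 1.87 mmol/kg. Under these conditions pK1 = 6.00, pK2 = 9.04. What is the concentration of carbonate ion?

[CO3²⁻] = 0.0669 mmol/kg

α₂ = 1 / (1 + [H⁺]/K2 + [H⁺]²/(K1K2)) = 1 / (1 + 10^+1.42 + 10^-0.20)
   = 1 / (1 + 26.303 + 0.63096) = 1/27.934 = 0.03580
[CO3²⁻] = α₂ × DIC = 0.03580 × 1.87 = 0.0669 mmol/kg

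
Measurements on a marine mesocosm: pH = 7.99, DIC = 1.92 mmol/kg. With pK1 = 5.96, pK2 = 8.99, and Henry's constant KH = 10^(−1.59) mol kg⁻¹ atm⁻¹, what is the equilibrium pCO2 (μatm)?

pCO2 = 628 μatm

α₀ = 1 / (1 + K1/[H⁺] + K1K2/[H⁺]²) = 1 / (1 + 10^+2.03 + 10^+1.03)
   = 1 / (1 + 107.15 + 10.715) = 1/118.87 = 0.008413
[CO2*] = α₀ × DIC = 0.008413 × 1.92 = 0.01615 mmol/kg = 16.15 μmol/kg
pCO2 = [CO2*]/KH = 1.615×10^-5 / 2.570×10^-2 = 628 μatm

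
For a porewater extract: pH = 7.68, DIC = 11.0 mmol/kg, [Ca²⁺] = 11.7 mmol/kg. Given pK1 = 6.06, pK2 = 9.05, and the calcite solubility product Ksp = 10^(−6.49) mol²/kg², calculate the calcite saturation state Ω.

α₂ = 1 / (1 + [H⁺]/K2 + [H⁺]²/(K1K2)) = 1 / (1 + 10^+1.37 + 10^-0.25)
   = 1 / (1 + 23.442 + 0.56234) = 1/25.005 = 0.03999
[CO3²⁻] = α₂ × DIC = 0.03999 × 11.0 = 0.4399 mmol/kg
Ksp = 10^(−6.49) = 3.236×10^-7
Ω = [Ca²⁺][CO3²⁻]/Ksp = (11.7×10^-3)(4.399×10^-4) / 3.236×10^-7 = 15.9

Ω = 15.9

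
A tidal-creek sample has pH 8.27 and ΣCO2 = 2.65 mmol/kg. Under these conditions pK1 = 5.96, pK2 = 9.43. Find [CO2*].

α₀ = 1 / (1 + K1/[H⁺] + K1K2/[H⁺]²) = 1 / (1 + 10^+2.31 + 10^+1.15)
   = 1 / (1 + 204.17 + 14.125) = 1/219.30 = 0.004560
[CO2*] = α₀ × DIC = 0.004560 × 2.65 = 0.0121 mmol/kg = 12.1 μmol/kg

[CO2*] = 12.1 μmol/kg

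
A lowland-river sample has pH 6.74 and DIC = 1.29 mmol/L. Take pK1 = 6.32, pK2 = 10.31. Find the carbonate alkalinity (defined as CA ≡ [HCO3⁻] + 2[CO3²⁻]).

CA = [HCO3⁻] + 2[CO3²⁻] = (α₁ + 2α₂)·DIC
At pH 6.74: [H⁺]/K1 = 10^-0.42 = 0.38019, K2/[H⁺] = 10^-3.57 = 0.00026915
α₁ = 1/(1 + 0.38019 + 0.00026915) = 1/1.3805 = 0.7244; α₂ = α₁·K2/[H⁺] = 0.0001950
α₁ + 2α₂ = 0.7248
CA = 0.7248 × 1.29 = 0.935 mmol/L

CA = 0.935 mmol/L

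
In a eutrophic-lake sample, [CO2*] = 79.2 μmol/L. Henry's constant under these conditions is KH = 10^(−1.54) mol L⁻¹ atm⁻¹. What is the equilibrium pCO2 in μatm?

KH = 10^(−1.54) = 2.884×10^-2 mol L⁻¹ atm⁻¹
pCO2 = [CO2*]/KH = 79.2×10^-6 / 2.884×10^-2 = 2.75×10^-3 atm = 2750 μatm

pCO2 = 2750 μatm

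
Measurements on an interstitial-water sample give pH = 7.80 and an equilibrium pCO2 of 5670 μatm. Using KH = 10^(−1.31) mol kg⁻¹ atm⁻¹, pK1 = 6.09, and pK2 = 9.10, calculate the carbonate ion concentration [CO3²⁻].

[CO3²⁻] = 0.714 mmol/kg

[CO2*] = KH · pCO2 = 10^(−1.31) × 5670×10^-6 = 2.777×10^-4 mol/kg
α₀ = 1/(1 + K1/[H⁺] + K1K2/[H⁺]²) = 1/(1 + 10^+1.71 + 10^+0.41) = 0.01823
DIC = [CO2*]/α₀ = 2.777×10^-4 / 0.01823 = 15.23 mmol/kg
[CO3²⁻] = α₂·DIC; α₂ = 0.04686, so [CO3²⁻] = 0.04686 × 15.23 = 0.714 mmol/kg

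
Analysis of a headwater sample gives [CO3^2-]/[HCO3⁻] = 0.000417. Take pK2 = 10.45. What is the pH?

pH = 7.07

From K2 = [H⁺][CO3^2-]/[HCO3⁻]:  pH = pK2 + log₁₀([CO3^2-]/[HCO3⁻])
log₁₀(0.000417) = -3.380
pH = 10.45 + (-3.380) = 7.07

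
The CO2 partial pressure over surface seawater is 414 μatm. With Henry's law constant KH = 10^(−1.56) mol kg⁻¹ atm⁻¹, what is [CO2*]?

KH = 10^(−1.56) = 2.754×10^-2 mol kg⁻¹ atm⁻¹
[CO2*] = KH · pCO2 = 2.754×10^-2 × 414×10^-6 atm = 1.14×10^-5 mol/kg

[CO2*] = 11.4 μmol/kg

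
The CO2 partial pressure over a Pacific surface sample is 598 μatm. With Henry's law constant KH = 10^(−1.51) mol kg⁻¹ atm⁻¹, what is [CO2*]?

KH = 10^(−1.51) = 3.090×10^-2 mol kg⁻¹ atm⁻¹
[CO2*] = KH · pCO2 = 3.090×10^-2 × 598×10^-6 atm = 1.85×10^-5 mol/kg

[CO2*] = 18.5 μmol/kg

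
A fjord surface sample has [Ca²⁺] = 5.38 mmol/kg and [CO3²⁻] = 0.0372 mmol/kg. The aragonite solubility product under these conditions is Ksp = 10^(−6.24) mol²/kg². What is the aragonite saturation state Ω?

Ω = 0.348

Ksp = 10^(−6.24) = 5.754×10^-7
Ω = [Ca²⁺][CO3²⁻]/Ksp = (5.38×10^-3)(0.0372×10^-3) / 5.754×10^-7 = 0.348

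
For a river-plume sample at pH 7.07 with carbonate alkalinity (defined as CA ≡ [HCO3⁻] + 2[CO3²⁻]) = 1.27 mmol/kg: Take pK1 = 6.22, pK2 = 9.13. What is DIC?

DIC = 1.44 mmol/kg

CA = [HCO3⁻] + 2[CO3²⁻] = (α₁ + 2α₂)·DIC
At pH 7.07: [H⁺]/K1 = 10^-0.85 = 0.14125, K2/[H⁺] = 10^-2.06 = 0.0087096
α₁ = 1/(1 + 0.14125 + 0.0087096) = 1/1.1500 = 0.8696; α₂ = α₁·K2/[H⁺] = 0.007574
α₁ + 2α₂ = 0.8847
DIC = CA / (α₁ + 2α₂) = 1.27 / 0.8847 = 1.44 mmol/kg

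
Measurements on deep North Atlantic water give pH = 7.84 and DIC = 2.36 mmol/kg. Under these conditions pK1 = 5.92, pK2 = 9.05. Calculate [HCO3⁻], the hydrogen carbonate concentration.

[HCO3⁻] = 2.20 mmol/kg

α₁ = 1 / (1 + [H⁺]/K1 + K2/[H⁺]) = 1 / (1 + 10^-1.92 + 10^-1.21)
   = 1 / (1 + 0.012023 + 0.061660) = 1/1.0737 = 0.9314
[HCO3⁻] = α₁ × DIC = 0.9314 × 2.36 = 2.20 mmol/kg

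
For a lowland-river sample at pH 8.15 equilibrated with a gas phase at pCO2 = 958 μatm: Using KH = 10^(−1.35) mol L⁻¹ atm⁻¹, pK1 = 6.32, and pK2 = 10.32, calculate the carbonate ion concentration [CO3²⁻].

[CO2*] = KH · pCO2 = 10^(−1.35) × 958×10^-6 = 4.279×10^-5 mol/L
α₀ = 1/(1 + K1/[H⁺] + K1K2/[H⁺]²) = 1/(1 + 10^+1.83 + 10^-0.34) = 0.01448
DIC = [CO2*]/α₀ = 4.279×10^-5 / 0.01448 = 2.955 mmol/L
[CO3²⁻] = α₂·DIC; α₂ = 0.006618, so [CO3²⁻] = 0.006618 × 2.955 = 0.0196 mmol/L = 19.6 μmol/L

[CO3²⁻] = 19.6 μmol/L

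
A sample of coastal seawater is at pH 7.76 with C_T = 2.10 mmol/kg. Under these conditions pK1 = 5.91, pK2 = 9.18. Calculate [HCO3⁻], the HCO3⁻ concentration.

α₁ = 1 / (1 + [H⁺]/K1 + K2/[H⁺]) = 1 / (1 + 10^-1.85 + 10^-1.42)
   = 1 / (1 + 0.014125 + 0.038019) = 1/1.0521 = 0.9504
[HCO3⁻] = α₁ × DIC = 0.9504 × 2.10 = 2.00 mmol/kg

[HCO3⁻] = 2.00 mmol/kg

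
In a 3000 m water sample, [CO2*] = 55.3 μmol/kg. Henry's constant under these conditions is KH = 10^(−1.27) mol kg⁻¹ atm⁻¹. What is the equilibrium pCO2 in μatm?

KH = 10^(−1.27) = 5.370×10^-2 mol kg⁻¹ atm⁻¹
pCO2 = [CO2*]/KH = 55.3×10^-6 / 5.370×10^-2 = 1.03×10^-3 atm = 1030 μatm

pCO2 = 1030 μatm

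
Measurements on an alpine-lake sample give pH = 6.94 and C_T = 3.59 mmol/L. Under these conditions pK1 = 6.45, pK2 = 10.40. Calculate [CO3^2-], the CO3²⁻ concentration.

[CO3²⁻] = 0.940 μmol/L

α₂ = 1 / (1 + [H⁺]/K2 + [H⁺]²/(K1K2)) = 1 / (1 + 10^+3.46 + 10^+2.97)
   = 1 / (1 + 2884.0 + 933.25) = 1/3818.3 = 0.0002619
[CO3²⁻] = α₂ × DIC = 0.0002619 × 3.59 = 0.000940 mmol/L = 0.940 μmol/L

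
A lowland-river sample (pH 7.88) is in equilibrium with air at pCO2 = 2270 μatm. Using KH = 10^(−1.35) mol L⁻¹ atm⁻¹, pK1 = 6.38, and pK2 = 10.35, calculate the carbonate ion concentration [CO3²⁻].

[CO3²⁻] = 10.9 μmol/L

[CO2*] = KH · pCO2 = 10^(−1.35) × 2270×10^-6 = 1.014×10^-4 mol/L
α₀ = 1/(1 + K1/[H⁺] + K1K2/[H⁺]²) = 1/(1 + 10^+1.50 + 10^-0.97) = 0.03055
DIC = [CO2*]/α₀ = 1.014×10^-4 / 0.03055 = 3.319 mmol/L
[CO3²⁻] = α₂·DIC; α₂ = 0.003274, so [CO3²⁻] = 0.003274 × 3.319 = 0.0109 mmol/L = 10.9 μmol/L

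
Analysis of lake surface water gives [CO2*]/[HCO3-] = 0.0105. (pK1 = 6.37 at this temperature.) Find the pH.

pH = 8.35

From K1 = [H⁺][HCO3-]/[CO2*]:  pH = pK1 − log₁₀([CO2*]/[HCO3-])
log₁₀(0.0105) = -1.979
pH = 6.37 − (-1.979) = 8.35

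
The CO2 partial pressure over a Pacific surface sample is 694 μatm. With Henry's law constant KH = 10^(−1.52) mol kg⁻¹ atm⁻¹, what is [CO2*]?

[CO2*] = 21.0 μmol/kg

KH = 10^(−1.52) = 3.020×10^-2 mol kg⁻¹ atm⁻¹
[CO2*] = KH · pCO2 = 3.020×10^-2 × 694×10^-6 atm = 2.10×10^-5 mol/kg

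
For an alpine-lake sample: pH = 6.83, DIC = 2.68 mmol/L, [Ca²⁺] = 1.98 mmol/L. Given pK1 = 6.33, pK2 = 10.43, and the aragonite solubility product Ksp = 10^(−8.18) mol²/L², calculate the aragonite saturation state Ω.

Ω = 0.153

α₂ = 1 / (1 + [H⁺]/K2 + [H⁺]²/(K1K2)) = 1 / (1 + 10^+3.60 + 10^+3.10)
   = 1 / (1 + 3981.1 + 1258.9) = 1/5241.0 = 0.0001908
[CO3²⁻] = α₂ × DIC = 0.0001908 × 2.68 = 0.0005114 mmol/L = 0.5114 μmol/L
Ksp = 10^(−8.18) = 6.607×10^-9
Ω = [Ca²⁺][CO3²⁻]/Ksp = (1.98×10^-3)(5.114×10^-7) / 6.607×10^-9 = 0.153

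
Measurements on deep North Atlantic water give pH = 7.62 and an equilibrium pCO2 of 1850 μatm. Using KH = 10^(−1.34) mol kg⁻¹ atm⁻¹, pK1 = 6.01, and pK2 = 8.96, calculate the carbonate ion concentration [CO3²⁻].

[CO2*] = KH · pCO2 = 10^(−1.34) × 1850×10^-6 = 8.456×10^-5 mol/kg
α₀ = 1/(1 + K1/[H⁺] + K1K2/[H⁺]²) = 1/(1 + 10^+1.61 + 10^+0.27) = 0.02294
DIC = [CO2*]/α₀ = 8.456×10^-5 / 0.02294 = 3.687 mmol/kg
[CO3²⁻] = α₂·DIC; α₂ = 0.04271, so [CO3²⁻] = 0.04271 × 3.687 = 0.157 mmol/kg

[CO3²⁻] = 0.157 mmol/kg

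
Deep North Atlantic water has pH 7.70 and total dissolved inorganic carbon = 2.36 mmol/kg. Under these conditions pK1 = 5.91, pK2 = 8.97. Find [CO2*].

α₀ = 1 / (1 + K1/[H⁺] + K1K2/[H⁺]²) = 1 / (1 + 10^+1.79 + 10^+0.52)
   = 1 / (1 + 61.660 + 3.3113) = 1/65.971 = 0.01516
[CO2*] = α₀ × DIC = 0.01516 × 2.36 = 0.0358 mmol/kg

[CO2*] = 0.0358 mmol/kg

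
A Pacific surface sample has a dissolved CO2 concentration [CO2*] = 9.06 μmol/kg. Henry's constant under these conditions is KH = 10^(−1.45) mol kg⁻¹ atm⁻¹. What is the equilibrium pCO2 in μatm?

KH = 10^(−1.45) = 3.548×10^-2 mol kg⁻¹ atm⁻¹
pCO2 = [CO2*]/KH = 9.06×10^-6 / 3.548×10^-2 = 2.55×10^-4 atm = 255 μatm

pCO2 = 255 μatm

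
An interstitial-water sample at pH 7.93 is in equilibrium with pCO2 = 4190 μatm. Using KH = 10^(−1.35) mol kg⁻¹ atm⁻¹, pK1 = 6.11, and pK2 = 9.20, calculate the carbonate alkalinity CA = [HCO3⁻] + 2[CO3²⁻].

[CO2*] = KH · pCO2 = 10^(−1.35) × 4190×10^-6 = 1.872×10^-4 mol/kg
α₀ = 1/(1 + K1/[H⁺] + K1K2/[H⁺]²) = 1/(1 + 10^+1.82 + 10^+0.55) = 0.01416
DIC = [CO2*]/α₀ = 1.872×10^-4 / 0.01416 = 13.22 mmol/kg
CA = (α₁ + 2α₂)·DIC = (0.9356 + 2×0.05024) × 13.22 = 13.7 mmol/kg

CA = 13.7 mmol/kg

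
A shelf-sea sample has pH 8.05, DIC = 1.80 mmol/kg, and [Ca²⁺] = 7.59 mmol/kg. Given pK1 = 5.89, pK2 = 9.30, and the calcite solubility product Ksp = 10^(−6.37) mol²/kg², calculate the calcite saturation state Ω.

Ω = 1.69

α₂ = 1 / (1 + [H⁺]/K2 + [H⁺]²/(K1K2)) = 1 / (1 + 10^+1.25 + 10^-0.91)
   = 1 / (1 + 17.783 + 0.12303) = 1/18.906 = 0.05289
[CO3²⁻] = α₂ × DIC = 0.05289 × 1.80 = 0.09521 mmol/kg
Ksp = 10^(−6.37) = 4.266×10^-7
Ω = [Ca²⁺][CO3²⁻]/Ksp = (7.59×10^-3)(9.521×10^-5) / 4.266×10^-7 = 1.69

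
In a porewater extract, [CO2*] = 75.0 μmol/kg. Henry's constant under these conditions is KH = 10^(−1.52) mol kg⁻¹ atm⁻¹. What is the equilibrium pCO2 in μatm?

pCO2 = 2480 μatm

KH = 10^(−1.52) = 3.020×10^-2 mol kg⁻¹ atm⁻¹
pCO2 = [CO2*]/KH = 75.0×10^-6 / 3.020×10^-2 = 2.48×10^-3 atm = 2480 μatm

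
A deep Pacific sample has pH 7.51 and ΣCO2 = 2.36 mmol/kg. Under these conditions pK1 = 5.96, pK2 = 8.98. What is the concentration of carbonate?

α₂ = 1 / (1 + [H⁺]/K2 + [H⁺]²/(K1K2)) = 1 / (1 + 10^+1.47 + 10^-0.08)
   = 1 / (1 + 29.512 + 0.83176) = 1/31.344 = 0.03190
[CO3²⁻] = α₂ × DIC = 0.03190 × 2.36 = 0.0753 mmol/kg

[CO3²⁻] = 0.0753 mmol/kg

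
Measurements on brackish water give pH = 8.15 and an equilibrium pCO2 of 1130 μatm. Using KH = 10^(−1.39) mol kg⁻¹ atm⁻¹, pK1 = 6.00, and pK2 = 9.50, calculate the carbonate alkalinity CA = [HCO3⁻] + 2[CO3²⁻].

[CO2*] = KH · pCO2 = 10^(−1.39) × 1130×10^-6 = 4.603×10^-5 mol/kg
α₀ = 1/(1 + K1/[H⁺] + K1K2/[H⁺]²) = 1/(1 + 10^+2.15 + 10^+0.80) = 0.006731
DIC = [CO2*]/α₀ = 4.603×10^-5 / 0.006731 = 6.839 mmol/kg
CA = (α₁ + 2α₂)·DIC = (0.9508 + 2×0.04247) × 6.839 = 7.08 mmol/kg

CA = 7.08 mmol/kg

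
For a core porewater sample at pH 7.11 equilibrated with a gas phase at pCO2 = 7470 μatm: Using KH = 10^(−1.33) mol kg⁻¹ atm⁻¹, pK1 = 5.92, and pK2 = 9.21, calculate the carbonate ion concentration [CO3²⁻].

[CO2*] = KH · pCO2 = 10^(−1.33) × 7470×10^-6 = 3.494×10^-4 mol/kg
α₀ = 1/(1 + K1/[H⁺] + K1K2/[H⁺]²) = 1/(1 + 10^+1.19 + 10^-0.91) = 0.06020
DIC = [CO2*]/α₀ = 3.494×10^-4 / 0.06020 = 5.804 mmol/kg
[CO3²⁻] = α₂·DIC; α₂ = 0.007406, so [CO3²⁻] = 0.007406 × 5.804 = 0.0430 mmol/kg

[CO3²⁻] = 0.0430 mmol/kg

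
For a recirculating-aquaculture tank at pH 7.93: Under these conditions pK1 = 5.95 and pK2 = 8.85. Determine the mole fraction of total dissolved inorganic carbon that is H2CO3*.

α₀ = 1 / (1 + K1/[H⁺] + K1K2/[H⁺]²) = 1 / (1 + 10^+1.98 + 10^+1.06)
   = 1 / (1 + 95.499 + 11.482) = 1/107.98 = 0.009261

α₀ = 0.00926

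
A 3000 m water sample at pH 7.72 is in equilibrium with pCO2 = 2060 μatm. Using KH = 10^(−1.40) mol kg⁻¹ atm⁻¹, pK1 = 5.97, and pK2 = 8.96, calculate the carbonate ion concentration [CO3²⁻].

[CO2*] = KH · pCO2 = 10^(−1.40) × 2060×10^-6 = 8.201×10^-5 mol/kg
α₀ = 1/(1 + K1/[H⁺] + K1K2/[H⁺]²) = 1/(1 + 10^+1.75 + 10^+0.51) = 0.01654
DIC = [CO2*]/α₀ = 8.201×10^-5 / 0.01654 = 4.959 mmol/kg
[CO3²⁻] = α₂·DIC; α₂ = 0.05351, so [CO3²⁻] = 0.05351 × 4.959 = 0.265 mmol/kg

[CO3²⁻] = 0.265 mmol/kg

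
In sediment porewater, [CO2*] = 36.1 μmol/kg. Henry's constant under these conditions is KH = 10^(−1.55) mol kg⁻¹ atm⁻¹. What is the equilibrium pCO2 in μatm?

KH = 10^(−1.55) = 2.818×10^-2 mol kg⁻¹ atm⁻¹
pCO2 = [CO2*]/KH = 36.1×10^-6 / 2.818×10^-2 = 1.28×10^-3 atm = 1280 μatm

pCO2 = 1280 μatm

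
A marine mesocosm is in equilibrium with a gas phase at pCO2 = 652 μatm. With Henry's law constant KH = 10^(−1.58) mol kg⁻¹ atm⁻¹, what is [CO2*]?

KH = 10^(−1.58) = 2.630×10^-2 mol kg⁻¹ atm⁻¹
[CO2*] = KH · pCO2 = 2.630×10^-2 × 652×10^-6 atm = 1.71×10^-5 mol/kg

[CO2*] = 17.1 μmol/kg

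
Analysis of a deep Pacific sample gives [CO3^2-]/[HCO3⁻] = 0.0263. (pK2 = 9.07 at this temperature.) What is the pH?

pH = 7.49

From K2 = [H⁺][CO3^2-]/[HCO3⁻]:  pH = pK2 + log₁₀([CO3^2-]/[HCO3⁻])
log₁₀(0.0263) = -1.580
pH = 9.07 + (-1.580) = 7.49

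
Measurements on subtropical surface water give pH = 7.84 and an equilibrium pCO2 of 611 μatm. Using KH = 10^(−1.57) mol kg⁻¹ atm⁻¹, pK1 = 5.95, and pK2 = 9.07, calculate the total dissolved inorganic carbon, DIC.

DIC = 1.37 mmol/kg

[CO2*] = KH · pCO2 = 10^(−1.57) × 611×10^-6 = 1.645×10^-5 mol/kg
α₀ = 1/(1 + K1/[H⁺] + K1K2/[H⁺]²) = 1/(1 + 10^+1.89 + 10^+0.66) = 0.01202
DIC = [CO2*]/α₀ = 1.645×10^-5 / 0.01202 = 1.37 mmol/kg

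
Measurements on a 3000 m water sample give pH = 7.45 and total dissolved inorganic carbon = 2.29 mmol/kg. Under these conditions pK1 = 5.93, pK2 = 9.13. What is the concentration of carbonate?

[CO3²⁻] = 0.0455 mmol/kg

α₂ = 1 / (1 + [H⁺]/K2 + [H⁺]²/(K1K2)) = 1 / (1 + 10^+1.68 + 10^+0.16)
   = 1 / (1 + 47.863 + 1.4454) = 1/50.308 = 0.01988
[CO3²⁻] = α₂ × DIC = 0.01988 × 2.29 = 0.0455 mmol/kg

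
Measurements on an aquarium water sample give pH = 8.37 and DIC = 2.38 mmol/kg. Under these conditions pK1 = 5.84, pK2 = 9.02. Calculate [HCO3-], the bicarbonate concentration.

[HCO3⁻] = 1.94 mmol/kg

α₁ = 1 / (1 + [H⁺]/K1 + K2/[H⁺]) = 1 / (1 + 10^-2.53 + 10^-0.65)
   = 1 / (1 + 0.0029512 + 0.22387) = 1/1.2268 = 0.8151
[HCO3⁻] = α₁ × DIC = 0.8151 × 2.38 = 1.94 mmol/kg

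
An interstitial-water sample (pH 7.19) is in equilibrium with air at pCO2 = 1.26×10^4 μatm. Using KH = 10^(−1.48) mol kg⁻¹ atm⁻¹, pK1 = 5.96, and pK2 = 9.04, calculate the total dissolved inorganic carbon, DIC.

[CO2*] = KH · pCO2 = 10^(−1.48) × 1.26×10^4×10^-6 = 4.172×10^-4 mol/kg
α₀ = 1/(1 + K1/[H⁺] + K1K2/[H⁺]²) = 1/(1 + 10^+1.23 + 10^-0.62) = 0.05488
DIC = [CO2*]/α₀ = 4.172×10^-4 / 0.05488 = 7.60 mmol/kg

DIC = 7.60 mmol/kg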